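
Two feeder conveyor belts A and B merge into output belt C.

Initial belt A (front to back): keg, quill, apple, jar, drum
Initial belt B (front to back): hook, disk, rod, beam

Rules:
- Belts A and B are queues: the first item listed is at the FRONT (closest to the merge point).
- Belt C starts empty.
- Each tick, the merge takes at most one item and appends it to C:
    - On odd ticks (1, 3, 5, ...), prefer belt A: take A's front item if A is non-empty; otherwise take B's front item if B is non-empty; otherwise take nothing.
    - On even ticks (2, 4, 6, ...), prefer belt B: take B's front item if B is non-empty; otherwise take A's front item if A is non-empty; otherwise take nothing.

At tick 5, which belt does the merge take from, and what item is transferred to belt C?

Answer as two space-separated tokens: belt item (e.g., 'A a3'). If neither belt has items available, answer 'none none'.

Answer: A apple

Derivation:
Tick 1: prefer A, take keg from A; A=[quill,apple,jar,drum] B=[hook,disk,rod,beam] C=[keg]
Tick 2: prefer B, take hook from B; A=[quill,apple,jar,drum] B=[disk,rod,beam] C=[keg,hook]
Tick 3: prefer A, take quill from A; A=[apple,jar,drum] B=[disk,rod,beam] C=[keg,hook,quill]
Tick 4: prefer B, take disk from B; A=[apple,jar,drum] B=[rod,beam] C=[keg,hook,quill,disk]
Tick 5: prefer A, take apple from A; A=[jar,drum] B=[rod,beam] C=[keg,hook,quill,disk,apple]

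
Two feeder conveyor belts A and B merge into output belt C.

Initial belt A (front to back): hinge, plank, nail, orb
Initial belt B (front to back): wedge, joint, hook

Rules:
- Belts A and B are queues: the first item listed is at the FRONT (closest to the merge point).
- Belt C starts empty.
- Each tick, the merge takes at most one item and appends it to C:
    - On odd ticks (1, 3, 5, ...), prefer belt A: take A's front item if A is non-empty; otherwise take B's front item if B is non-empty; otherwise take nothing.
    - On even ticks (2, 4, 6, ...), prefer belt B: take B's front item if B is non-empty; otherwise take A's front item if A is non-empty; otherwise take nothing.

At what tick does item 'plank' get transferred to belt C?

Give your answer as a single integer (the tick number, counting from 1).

Answer: 3

Derivation:
Tick 1: prefer A, take hinge from A; A=[plank,nail,orb] B=[wedge,joint,hook] C=[hinge]
Tick 2: prefer B, take wedge from B; A=[plank,nail,orb] B=[joint,hook] C=[hinge,wedge]
Tick 3: prefer A, take plank from A; A=[nail,orb] B=[joint,hook] C=[hinge,wedge,plank]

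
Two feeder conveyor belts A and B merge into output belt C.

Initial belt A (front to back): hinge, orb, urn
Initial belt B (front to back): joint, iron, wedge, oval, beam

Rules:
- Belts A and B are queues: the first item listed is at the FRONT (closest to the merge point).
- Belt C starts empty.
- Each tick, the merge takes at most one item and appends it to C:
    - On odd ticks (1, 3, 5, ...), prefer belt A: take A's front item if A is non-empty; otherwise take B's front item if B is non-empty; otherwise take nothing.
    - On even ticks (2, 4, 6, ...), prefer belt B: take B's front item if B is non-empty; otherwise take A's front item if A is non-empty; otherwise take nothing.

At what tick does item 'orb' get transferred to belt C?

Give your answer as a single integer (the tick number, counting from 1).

Answer: 3

Derivation:
Tick 1: prefer A, take hinge from A; A=[orb,urn] B=[joint,iron,wedge,oval,beam] C=[hinge]
Tick 2: prefer B, take joint from B; A=[orb,urn] B=[iron,wedge,oval,beam] C=[hinge,joint]
Tick 3: prefer A, take orb from A; A=[urn] B=[iron,wedge,oval,beam] C=[hinge,joint,orb]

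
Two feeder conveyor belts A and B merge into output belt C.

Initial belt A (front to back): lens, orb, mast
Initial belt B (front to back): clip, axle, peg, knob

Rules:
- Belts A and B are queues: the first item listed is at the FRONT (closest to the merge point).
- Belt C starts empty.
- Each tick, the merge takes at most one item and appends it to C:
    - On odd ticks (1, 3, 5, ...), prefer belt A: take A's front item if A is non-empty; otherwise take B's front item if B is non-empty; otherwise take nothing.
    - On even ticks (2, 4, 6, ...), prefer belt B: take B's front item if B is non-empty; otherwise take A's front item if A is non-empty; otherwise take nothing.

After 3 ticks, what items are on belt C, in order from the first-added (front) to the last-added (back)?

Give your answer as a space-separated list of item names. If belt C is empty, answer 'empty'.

Answer: lens clip orb

Derivation:
Tick 1: prefer A, take lens from A; A=[orb,mast] B=[clip,axle,peg,knob] C=[lens]
Tick 2: prefer B, take clip from B; A=[orb,mast] B=[axle,peg,knob] C=[lens,clip]
Tick 3: prefer A, take orb from A; A=[mast] B=[axle,peg,knob] C=[lens,clip,orb]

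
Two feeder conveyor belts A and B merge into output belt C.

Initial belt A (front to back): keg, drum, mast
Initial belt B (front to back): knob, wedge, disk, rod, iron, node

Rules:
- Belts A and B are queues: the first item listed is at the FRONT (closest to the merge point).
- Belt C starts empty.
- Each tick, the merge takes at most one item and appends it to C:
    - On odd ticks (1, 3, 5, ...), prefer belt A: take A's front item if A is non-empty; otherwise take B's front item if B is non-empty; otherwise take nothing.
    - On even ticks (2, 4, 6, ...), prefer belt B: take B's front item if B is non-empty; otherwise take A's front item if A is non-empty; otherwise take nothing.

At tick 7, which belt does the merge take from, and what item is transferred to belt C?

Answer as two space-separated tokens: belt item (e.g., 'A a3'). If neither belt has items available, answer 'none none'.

Answer: B rod

Derivation:
Tick 1: prefer A, take keg from A; A=[drum,mast] B=[knob,wedge,disk,rod,iron,node] C=[keg]
Tick 2: prefer B, take knob from B; A=[drum,mast] B=[wedge,disk,rod,iron,node] C=[keg,knob]
Tick 3: prefer A, take drum from A; A=[mast] B=[wedge,disk,rod,iron,node] C=[keg,knob,drum]
Tick 4: prefer B, take wedge from B; A=[mast] B=[disk,rod,iron,node] C=[keg,knob,drum,wedge]
Tick 5: prefer A, take mast from A; A=[-] B=[disk,rod,iron,node] C=[keg,knob,drum,wedge,mast]
Tick 6: prefer B, take disk from B; A=[-] B=[rod,iron,node] C=[keg,knob,drum,wedge,mast,disk]
Tick 7: prefer A, take rod from B; A=[-] B=[iron,node] C=[keg,knob,drum,wedge,mast,disk,rod]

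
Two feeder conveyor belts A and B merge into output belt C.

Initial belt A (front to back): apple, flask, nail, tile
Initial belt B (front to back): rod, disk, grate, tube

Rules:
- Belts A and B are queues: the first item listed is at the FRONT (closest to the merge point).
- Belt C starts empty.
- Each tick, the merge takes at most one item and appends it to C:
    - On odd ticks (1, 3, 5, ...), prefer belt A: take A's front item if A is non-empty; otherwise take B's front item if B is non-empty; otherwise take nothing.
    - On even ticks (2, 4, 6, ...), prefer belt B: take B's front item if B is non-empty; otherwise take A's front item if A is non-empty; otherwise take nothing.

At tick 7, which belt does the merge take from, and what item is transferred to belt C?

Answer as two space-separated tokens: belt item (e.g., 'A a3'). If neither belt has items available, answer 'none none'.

Answer: A tile

Derivation:
Tick 1: prefer A, take apple from A; A=[flask,nail,tile] B=[rod,disk,grate,tube] C=[apple]
Tick 2: prefer B, take rod from B; A=[flask,nail,tile] B=[disk,grate,tube] C=[apple,rod]
Tick 3: prefer A, take flask from A; A=[nail,tile] B=[disk,grate,tube] C=[apple,rod,flask]
Tick 4: prefer B, take disk from B; A=[nail,tile] B=[grate,tube] C=[apple,rod,flask,disk]
Tick 5: prefer A, take nail from A; A=[tile] B=[grate,tube] C=[apple,rod,flask,disk,nail]
Tick 6: prefer B, take grate from B; A=[tile] B=[tube] C=[apple,rod,flask,disk,nail,grate]
Tick 7: prefer A, take tile from A; A=[-] B=[tube] C=[apple,rod,flask,disk,nail,grate,tile]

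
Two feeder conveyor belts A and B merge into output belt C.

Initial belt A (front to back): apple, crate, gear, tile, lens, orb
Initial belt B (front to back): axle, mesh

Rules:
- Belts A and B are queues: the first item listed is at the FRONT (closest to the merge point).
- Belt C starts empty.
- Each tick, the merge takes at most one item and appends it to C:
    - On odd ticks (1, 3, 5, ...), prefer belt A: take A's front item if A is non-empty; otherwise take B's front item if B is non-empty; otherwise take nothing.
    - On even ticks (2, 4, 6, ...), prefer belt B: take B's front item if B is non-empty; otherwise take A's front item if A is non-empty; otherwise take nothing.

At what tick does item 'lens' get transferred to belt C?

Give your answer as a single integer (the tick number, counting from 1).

Tick 1: prefer A, take apple from A; A=[crate,gear,tile,lens,orb] B=[axle,mesh] C=[apple]
Tick 2: prefer B, take axle from B; A=[crate,gear,tile,lens,orb] B=[mesh] C=[apple,axle]
Tick 3: prefer A, take crate from A; A=[gear,tile,lens,orb] B=[mesh] C=[apple,axle,crate]
Tick 4: prefer B, take mesh from B; A=[gear,tile,lens,orb] B=[-] C=[apple,axle,crate,mesh]
Tick 5: prefer A, take gear from A; A=[tile,lens,orb] B=[-] C=[apple,axle,crate,mesh,gear]
Tick 6: prefer B, take tile from A; A=[lens,orb] B=[-] C=[apple,axle,crate,mesh,gear,tile]
Tick 7: prefer A, take lens from A; A=[orb] B=[-] C=[apple,axle,crate,mesh,gear,tile,lens]

Answer: 7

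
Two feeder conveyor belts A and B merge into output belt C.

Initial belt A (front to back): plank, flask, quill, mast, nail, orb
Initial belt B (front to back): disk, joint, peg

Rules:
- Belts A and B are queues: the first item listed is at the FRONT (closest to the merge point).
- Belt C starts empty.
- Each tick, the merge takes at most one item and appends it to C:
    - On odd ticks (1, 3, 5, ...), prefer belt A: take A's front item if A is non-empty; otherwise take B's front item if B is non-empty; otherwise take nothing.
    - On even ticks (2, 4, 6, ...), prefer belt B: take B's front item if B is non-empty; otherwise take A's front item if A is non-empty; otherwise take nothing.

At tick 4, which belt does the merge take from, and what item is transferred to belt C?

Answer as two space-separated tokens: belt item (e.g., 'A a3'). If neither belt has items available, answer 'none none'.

Answer: B joint

Derivation:
Tick 1: prefer A, take plank from A; A=[flask,quill,mast,nail,orb] B=[disk,joint,peg] C=[plank]
Tick 2: prefer B, take disk from B; A=[flask,quill,mast,nail,orb] B=[joint,peg] C=[plank,disk]
Tick 3: prefer A, take flask from A; A=[quill,mast,nail,orb] B=[joint,peg] C=[plank,disk,flask]
Tick 4: prefer B, take joint from B; A=[quill,mast,nail,orb] B=[peg] C=[plank,disk,flask,joint]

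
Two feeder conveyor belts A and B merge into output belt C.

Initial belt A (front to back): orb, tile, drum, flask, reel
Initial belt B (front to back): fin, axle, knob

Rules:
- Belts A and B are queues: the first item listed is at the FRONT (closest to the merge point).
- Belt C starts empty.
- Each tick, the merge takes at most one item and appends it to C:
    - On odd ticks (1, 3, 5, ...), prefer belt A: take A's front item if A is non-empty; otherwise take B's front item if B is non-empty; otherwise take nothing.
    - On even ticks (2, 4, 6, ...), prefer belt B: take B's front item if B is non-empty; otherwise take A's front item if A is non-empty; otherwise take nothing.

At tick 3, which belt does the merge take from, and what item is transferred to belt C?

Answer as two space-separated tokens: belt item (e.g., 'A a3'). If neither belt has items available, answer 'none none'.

Answer: A tile

Derivation:
Tick 1: prefer A, take orb from A; A=[tile,drum,flask,reel] B=[fin,axle,knob] C=[orb]
Tick 2: prefer B, take fin from B; A=[tile,drum,flask,reel] B=[axle,knob] C=[orb,fin]
Tick 3: prefer A, take tile from A; A=[drum,flask,reel] B=[axle,knob] C=[orb,fin,tile]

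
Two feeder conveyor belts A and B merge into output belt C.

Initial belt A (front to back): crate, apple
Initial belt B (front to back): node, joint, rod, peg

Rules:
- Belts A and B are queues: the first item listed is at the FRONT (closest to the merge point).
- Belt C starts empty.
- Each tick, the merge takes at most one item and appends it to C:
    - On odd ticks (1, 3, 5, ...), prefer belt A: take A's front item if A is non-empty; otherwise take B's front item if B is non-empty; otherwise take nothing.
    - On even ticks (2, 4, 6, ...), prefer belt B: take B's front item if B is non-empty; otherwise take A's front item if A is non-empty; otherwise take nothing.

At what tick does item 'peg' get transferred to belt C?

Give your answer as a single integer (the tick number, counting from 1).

Tick 1: prefer A, take crate from A; A=[apple] B=[node,joint,rod,peg] C=[crate]
Tick 2: prefer B, take node from B; A=[apple] B=[joint,rod,peg] C=[crate,node]
Tick 3: prefer A, take apple from A; A=[-] B=[joint,rod,peg] C=[crate,node,apple]
Tick 4: prefer B, take joint from B; A=[-] B=[rod,peg] C=[crate,node,apple,joint]
Tick 5: prefer A, take rod from B; A=[-] B=[peg] C=[crate,node,apple,joint,rod]
Tick 6: prefer B, take peg from B; A=[-] B=[-] C=[crate,node,apple,joint,rod,peg]

Answer: 6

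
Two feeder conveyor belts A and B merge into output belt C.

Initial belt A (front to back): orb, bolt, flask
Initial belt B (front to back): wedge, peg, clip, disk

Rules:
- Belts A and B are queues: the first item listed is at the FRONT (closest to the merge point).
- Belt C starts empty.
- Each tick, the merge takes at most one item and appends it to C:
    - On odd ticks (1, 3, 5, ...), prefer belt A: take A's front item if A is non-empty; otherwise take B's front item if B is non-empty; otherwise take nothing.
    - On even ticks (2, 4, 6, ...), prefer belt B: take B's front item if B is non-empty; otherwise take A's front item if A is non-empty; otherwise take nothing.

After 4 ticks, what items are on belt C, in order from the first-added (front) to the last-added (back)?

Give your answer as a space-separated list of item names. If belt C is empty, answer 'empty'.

Answer: orb wedge bolt peg

Derivation:
Tick 1: prefer A, take orb from A; A=[bolt,flask] B=[wedge,peg,clip,disk] C=[orb]
Tick 2: prefer B, take wedge from B; A=[bolt,flask] B=[peg,clip,disk] C=[orb,wedge]
Tick 3: prefer A, take bolt from A; A=[flask] B=[peg,clip,disk] C=[orb,wedge,bolt]
Tick 4: prefer B, take peg from B; A=[flask] B=[clip,disk] C=[orb,wedge,bolt,peg]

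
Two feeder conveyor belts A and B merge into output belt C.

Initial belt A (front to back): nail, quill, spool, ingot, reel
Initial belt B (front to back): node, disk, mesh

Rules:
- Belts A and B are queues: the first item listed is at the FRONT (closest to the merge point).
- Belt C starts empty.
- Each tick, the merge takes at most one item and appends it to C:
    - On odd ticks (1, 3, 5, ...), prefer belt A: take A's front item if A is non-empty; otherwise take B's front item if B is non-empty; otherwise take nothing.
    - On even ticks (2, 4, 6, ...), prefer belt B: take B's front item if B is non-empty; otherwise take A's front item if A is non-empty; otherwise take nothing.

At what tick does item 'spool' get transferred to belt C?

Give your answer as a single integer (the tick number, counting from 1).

Tick 1: prefer A, take nail from A; A=[quill,spool,ingot,reel] B=[node,disk,mesh] C=[nail]
Tick 2: prefer B, take node from B; A=[quill,spool,ingot,reel] B=[disk,mesh] C=[nail,node]
Tick 3: prefer A, take quill from A; A=[spool,ingot,reel] B=[disk,mesh] C=[nail,node,quill]
Tick 4: prefer B, take disk from B; A=[spool,ingot,reel] B=[mesh] C=[nail,node,quill,disk]
Tick 5: prefer A, take spool from A; A=[ingot,reel] B=[mesh] C=[nail,node,quill,disk,spool]

Answer: 5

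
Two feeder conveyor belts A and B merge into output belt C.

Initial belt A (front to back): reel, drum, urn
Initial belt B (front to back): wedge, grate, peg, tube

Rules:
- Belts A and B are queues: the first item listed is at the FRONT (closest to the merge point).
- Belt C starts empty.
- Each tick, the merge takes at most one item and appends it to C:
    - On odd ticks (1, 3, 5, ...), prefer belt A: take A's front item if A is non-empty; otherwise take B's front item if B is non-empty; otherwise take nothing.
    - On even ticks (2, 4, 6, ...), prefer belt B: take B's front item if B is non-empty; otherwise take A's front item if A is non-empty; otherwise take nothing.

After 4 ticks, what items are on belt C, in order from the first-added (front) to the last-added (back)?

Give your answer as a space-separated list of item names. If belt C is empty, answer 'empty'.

Tick 1: prefer A, take reel from A; A=[drum,urn] B=[wedge,grate,peg,tube] C=[reel]
Tick 2: prefer B, take wedge from B; A=[drum,urn] B=[grate,peg,tube] C=[reel,wedge]
Tick 3: prefer A, take drum from A; A=[urn] B=[grate,peg,tube] C=[reel,wedge,drum]
Tick 4: prefer B, take grate from B; A=[urn] B=[peg,tube] C=[reel,wedge,drum,grate]

Answer: reel wedge drum grate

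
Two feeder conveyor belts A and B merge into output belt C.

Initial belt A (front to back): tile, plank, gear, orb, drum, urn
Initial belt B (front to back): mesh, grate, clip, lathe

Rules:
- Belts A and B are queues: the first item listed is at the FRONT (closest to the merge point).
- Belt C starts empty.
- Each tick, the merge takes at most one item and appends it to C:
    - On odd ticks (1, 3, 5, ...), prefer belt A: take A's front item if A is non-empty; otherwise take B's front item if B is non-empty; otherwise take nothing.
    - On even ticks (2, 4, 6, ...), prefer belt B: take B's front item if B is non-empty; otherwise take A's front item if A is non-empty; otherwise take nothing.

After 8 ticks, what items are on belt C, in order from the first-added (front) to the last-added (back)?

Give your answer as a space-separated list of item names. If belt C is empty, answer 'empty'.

Tick 1: prefer A, take tile from A; A=[plank,gear,orb,drum,urn] B=[mesh,grate,clip,lathe] C=[tile]
Tick 2: prefer B, take mesh from B; A=[plank,gear,orb,drum,urn] B=[grate,clip,lathe] C=[tile,mesh]
Tick 3: prefer A, take plank from A; A=[gear,orb,drum,urn] B=[grate,clip,lathe] C=[tile,mesh,plank]
Tick 4: prefer B, take grate from B; A=[gear,orb,drum,urn] B=[clip,lathe] C=[tile,mesh,plank,grate]
Tick 5: prefer A, take gear from A; A=[orb,drum,urn] B=[clip,lathe] C=[tile,mesh,plank,grate,gear]
Tick 6: prefer B, take clip from B; A=[orb,drum,urn] B=[lathe] C=[tile,mesh,plank,grate,gear,clip]
Tick 7: prefer A, take orb from A; A=[drum,urn] B=[lathe] C=[tile,mesh,plank,grate,gear,clip,orb]
Tick 8: prefer B, take lathe from B; A=[drum,urn] B=[-] C=[tile,mesh,plank,grate,gear,clip,orb,lathe]

Answer: tile mesh plank grate gear clip orb lathe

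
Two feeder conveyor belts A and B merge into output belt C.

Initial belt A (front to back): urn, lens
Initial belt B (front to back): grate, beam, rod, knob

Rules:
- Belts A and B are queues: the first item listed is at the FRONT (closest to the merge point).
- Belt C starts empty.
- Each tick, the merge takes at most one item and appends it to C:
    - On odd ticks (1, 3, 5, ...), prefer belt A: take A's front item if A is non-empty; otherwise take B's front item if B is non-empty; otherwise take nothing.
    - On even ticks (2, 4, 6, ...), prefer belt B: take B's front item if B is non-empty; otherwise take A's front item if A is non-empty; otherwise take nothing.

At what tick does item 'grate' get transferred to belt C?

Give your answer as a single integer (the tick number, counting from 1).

Answer: 2

Derivation:
Tick 1: prefer A, take urn from A; A=[lens] B=[grate,beam,rod,knob] C=[urn]
Tick 2: prefer B, take grate from B; A=[lens] B=[beam,rod,knob] C=[urn,grate]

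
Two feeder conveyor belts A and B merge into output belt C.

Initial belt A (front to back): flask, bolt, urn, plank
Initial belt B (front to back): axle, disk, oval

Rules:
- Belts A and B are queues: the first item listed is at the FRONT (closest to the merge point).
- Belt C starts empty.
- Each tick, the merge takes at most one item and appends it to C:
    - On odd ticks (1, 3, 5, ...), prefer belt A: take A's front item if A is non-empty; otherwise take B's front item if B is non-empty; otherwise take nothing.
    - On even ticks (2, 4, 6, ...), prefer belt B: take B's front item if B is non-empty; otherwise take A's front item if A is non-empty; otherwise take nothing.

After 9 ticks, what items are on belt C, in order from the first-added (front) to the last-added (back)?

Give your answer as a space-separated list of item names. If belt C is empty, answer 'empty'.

Tick 1: prefer A, take flask from A; A=[bolt,urn,plank] B=[axle,disk,oval] C=[flask]
Tick 2: prefer B, take axle from B; A=[bolt,urn,plank] B=[disk,oval] C=[flask,axle]
Tick 3: prefer A, take bolt from A; A=[urn,plank] B=[disk,oval] C=[flask,axle,bolt]
Tick 4: prefer B, take disk from B; A=[urn,plank] B=[oval] C=[flask,axle,bolt,disk]
Tick 5: prefer A, take urn from A; A=[plank] B=[oval] C=[flask,axle,bolt,disk,urn]
Tick 6: prefer B, take oval from B; A=[plank] B=[-] C=[flask,axle,bolt,disk,urn,oval]
Tick 7: prefer A, take plank from A; A=[-] B=[-] C=[flask,axle,bolt,disk,urn,oval,plank]
Tick 8: prefer B, both empty, nothing taken; A=[-] B=[-] C=[flask,axle,bolt,disk,urn,oval,plank]
Tick 9: prefer A, both empty, nothing taken; A=[-] B=[-] C=[flask,axle,bolt,disk,urn,oval,plank]

Answer: flask axle bolt disk urn oval plank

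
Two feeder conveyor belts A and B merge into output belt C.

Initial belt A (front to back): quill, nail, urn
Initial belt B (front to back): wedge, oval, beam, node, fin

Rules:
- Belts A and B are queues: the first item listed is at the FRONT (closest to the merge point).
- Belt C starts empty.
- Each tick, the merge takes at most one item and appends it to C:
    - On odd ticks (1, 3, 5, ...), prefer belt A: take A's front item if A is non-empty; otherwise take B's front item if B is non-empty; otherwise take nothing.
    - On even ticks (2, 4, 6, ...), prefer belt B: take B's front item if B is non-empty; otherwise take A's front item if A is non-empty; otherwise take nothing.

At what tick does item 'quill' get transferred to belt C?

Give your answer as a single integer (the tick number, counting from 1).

Tick 1: prefer A, take quill from A; A=[nail,urn] B=[wedge,oval,beam,node,fin] C=[quill]

Answer: 1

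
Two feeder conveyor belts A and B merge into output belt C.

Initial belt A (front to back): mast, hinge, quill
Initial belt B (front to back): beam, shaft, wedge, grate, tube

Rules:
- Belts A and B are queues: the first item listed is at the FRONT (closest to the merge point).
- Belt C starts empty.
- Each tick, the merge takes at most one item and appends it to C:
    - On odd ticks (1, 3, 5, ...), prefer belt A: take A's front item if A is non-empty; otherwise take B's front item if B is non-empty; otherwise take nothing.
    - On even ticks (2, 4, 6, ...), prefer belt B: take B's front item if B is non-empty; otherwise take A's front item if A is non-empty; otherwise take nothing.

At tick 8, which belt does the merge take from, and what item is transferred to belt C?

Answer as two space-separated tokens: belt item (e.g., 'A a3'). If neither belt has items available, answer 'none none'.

Answer: B tube

Derivation:
Tick 1: prefer A, take mast from A; A=[hinge,quill] B=[beam,shaft,wedge,grate,tube] C=[mast]
Tick 2: prefer B, take beam from B; A=[hinge,quill] B=[shaft,wedge,grate,tube] C=[mast,beam]
Tick 3: prefer A, take hinge from A; A=[quill] B=[shaft,wedge,grate,tube] C=[mast,beam,hinge]
Tick 4: prefer B, take shaft from B; A=[quill] B=[wedge,grate,tube] C=[mast,beam,hinge,shaft]
Tick 5: prefer A, take quill from A; A=[-] B=[wedge,grate,tube] C=[mast,beam,hinge,shaft,quill]
Tick 6: prefer B, take wedge from B; A=[-] B=[grate,tube] C=[mast,beam,hinge,shaft,quill,wedge]
Tick 7: prefer A, take grate from B; A=[-] B=[tube] C=[mast,beam,hinge,shaft,quill,wedge,grate]
Tick 8: prefer B, take tube from B; A=[-] B=[-] C=[mast,beam,hinge,shaft,quill,wedge,grate,tube]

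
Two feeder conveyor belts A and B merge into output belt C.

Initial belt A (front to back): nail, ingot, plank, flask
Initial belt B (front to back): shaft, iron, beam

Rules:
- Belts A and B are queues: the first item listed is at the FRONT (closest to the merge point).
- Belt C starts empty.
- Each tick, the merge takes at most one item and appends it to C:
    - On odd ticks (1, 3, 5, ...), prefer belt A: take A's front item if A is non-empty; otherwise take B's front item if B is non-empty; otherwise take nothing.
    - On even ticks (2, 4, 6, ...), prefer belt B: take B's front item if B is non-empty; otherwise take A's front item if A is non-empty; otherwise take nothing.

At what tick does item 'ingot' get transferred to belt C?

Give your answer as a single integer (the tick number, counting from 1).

Tick 1: prefer A, take nail from A; A=[ingot,plank,flask] B=[shaft,iron,beam] C=[nail]
Tick 2: prefer B, take shaft from B; A=[ingot,plank,flask] B=[iron,beam] C=[nail,shaft]
Tick 3: prefer A, take ingot from A; A=[plank,flask] B=[iron,beam] C=[nail,shaft,ingot]

Answer: 3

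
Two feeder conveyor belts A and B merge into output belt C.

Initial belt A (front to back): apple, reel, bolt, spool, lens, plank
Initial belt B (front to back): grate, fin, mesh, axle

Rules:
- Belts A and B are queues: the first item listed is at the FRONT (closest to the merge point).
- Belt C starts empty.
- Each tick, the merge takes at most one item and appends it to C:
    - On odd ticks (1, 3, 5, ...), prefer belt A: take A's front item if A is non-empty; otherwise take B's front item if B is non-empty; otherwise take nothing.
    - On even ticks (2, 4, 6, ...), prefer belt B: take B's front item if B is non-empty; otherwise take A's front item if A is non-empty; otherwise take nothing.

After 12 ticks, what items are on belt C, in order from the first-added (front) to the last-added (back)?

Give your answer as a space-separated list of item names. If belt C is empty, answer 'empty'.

Answer: apple grate reel fin bolt mesh spool axle lens plank

Derivation:
Tick 1: prefer A, take apple from A; A=[reel,bolt,spool,lens,plank] B=[grate,fin,mesh,axle] C=[apple]
Tick 2: prefer B, take grate from B; A=[reel,bolt,spool,lens,plank] B=[fin,mesh,axle] C=[apple,grate]
Tick 3: prefer A, take reel from A; A=[bolt,spool,lens,plank] B=[fin,mesh,axle] C=[apple,grate,reel]
Tick 4: prefer B, take fin from B; A=[bolt,spool,lens,plank] B=[mesh,axle] C=[apple,grate,reel,fin]
Tick 5: prefer A, take bolt from A; A=[spool,lens,plank] B=[mesh,axle] C=[apple,grate,reel,fin,bolt]
Tick 6: prefer B, take mesh from B; A=[spool,lens,plank] B=[axle] C=[apple,grate,reel,fin,bolt,mesh]
Tick 7: prefer A, take spool from A; A=[lens,plank] B=[axle] C=[apple,grate,reel,fin,bolt,mesh,spool]
Tick 8: prefer B, take axle from B; A=[lens,plank] B=[-] C=[apple,grate,reel,fin,bolt,mesh,spool,axle]
Tick 9: prefer A, take lens from A; A=[plank] B=[-] C=[apple,grate,reel,fin,bolt,mesh,spool,axle,lens]
Tick 10: prefer B, take plank from A; A=[-] B=[-] C=[apple,grate,reel,fin,bolt,mesh,spool,axle,lens,plank]
Tick 11: prefer A, both empty, nothing taken; A=[-] B=[-] C=[apple,grate,reel,fin,bolt,mesh,spool,axle,lens,plank]
Tick 12: prefer B, both empty, nothing taken; A=[-] B=[-] C=[apple,grate,reel,fin,bolt,mesh,spool,axle,lens,plank]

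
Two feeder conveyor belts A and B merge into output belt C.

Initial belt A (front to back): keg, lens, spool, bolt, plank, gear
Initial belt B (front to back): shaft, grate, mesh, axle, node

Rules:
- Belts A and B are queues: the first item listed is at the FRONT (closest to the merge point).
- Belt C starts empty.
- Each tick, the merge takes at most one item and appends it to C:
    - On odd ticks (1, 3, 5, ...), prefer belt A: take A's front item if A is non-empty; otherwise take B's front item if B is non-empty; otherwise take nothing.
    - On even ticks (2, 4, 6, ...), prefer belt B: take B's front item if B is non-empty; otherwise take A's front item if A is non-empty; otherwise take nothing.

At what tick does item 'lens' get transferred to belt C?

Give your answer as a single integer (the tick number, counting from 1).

Answer: 3

Derivation:
Tick 1: prefer A, take keg from A; A=[lens,spool,bolt,plank,gear] B=[shaft,grate,mesh,axle,node] C=[keg]
Tick 2: prefer B, take shaft from B; A=[lens,spool,bolt,plank,gear] B=[grate,mesh,axle,node] C=[keg,shaft]
Tick 3: prefer A, take lens from A; A=[spool,bolt,plank,gear] B=[grate,mesh,axle,node] C=[keg,shaft,lens]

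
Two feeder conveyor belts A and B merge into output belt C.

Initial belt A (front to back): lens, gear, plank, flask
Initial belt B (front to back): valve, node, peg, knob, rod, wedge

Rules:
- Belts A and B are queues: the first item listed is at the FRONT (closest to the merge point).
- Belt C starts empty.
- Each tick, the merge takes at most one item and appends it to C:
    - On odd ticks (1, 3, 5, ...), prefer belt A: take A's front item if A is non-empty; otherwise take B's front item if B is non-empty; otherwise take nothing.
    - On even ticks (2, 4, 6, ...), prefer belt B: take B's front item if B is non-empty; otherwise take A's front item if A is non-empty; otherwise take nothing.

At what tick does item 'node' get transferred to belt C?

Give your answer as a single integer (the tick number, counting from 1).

Answer: 4

Derivation:
Tick 1: prefer A, take lens from A; A=[gear,plank,flask] B=[valve,node,peg,knob,rod,wedge] C=[lens]
Tick 2: prefer B, take valve from B; A=[gear,plank,flask] B=[node,peg,knob,rod,wedge] C=[lens,valve]
Tick 3: prefer A, take gear from A; A=[plank,flask] B=[node,peg,knob,rod,wedge] C=[lens,valve,gear]
Tick 4: prefer B, take node from B; A=[plank,flask] B=[peg,knob,rod,wedge] C=[lens,valve,gear,node]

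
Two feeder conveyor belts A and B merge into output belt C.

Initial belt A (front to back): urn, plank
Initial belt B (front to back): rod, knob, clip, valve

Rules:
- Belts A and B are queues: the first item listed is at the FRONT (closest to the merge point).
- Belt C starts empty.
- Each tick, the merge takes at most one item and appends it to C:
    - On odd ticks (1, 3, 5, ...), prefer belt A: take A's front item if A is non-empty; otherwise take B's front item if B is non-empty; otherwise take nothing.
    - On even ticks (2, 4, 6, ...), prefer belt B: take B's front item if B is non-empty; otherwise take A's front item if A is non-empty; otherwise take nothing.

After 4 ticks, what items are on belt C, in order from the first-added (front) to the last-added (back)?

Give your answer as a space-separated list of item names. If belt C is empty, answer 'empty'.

Tick 1: prefer A, take urn from A; A=[plank] B=[rod,knob,clip,valve] C=[urn]
Tick 2: prefer B, take rod from B; A=[plank] B=[knob,clip,valve] C=[urn,rod]
Tick 3: prefer A, take plank from A; A=[-] B=[knob,clip,valve] C=[urn,rod,plank]
Tick 4: prefer B, take knob from B; A=[-] B=[clip,valve] C=[urn,rod,plank,knob]

Answer: urn rod plank knob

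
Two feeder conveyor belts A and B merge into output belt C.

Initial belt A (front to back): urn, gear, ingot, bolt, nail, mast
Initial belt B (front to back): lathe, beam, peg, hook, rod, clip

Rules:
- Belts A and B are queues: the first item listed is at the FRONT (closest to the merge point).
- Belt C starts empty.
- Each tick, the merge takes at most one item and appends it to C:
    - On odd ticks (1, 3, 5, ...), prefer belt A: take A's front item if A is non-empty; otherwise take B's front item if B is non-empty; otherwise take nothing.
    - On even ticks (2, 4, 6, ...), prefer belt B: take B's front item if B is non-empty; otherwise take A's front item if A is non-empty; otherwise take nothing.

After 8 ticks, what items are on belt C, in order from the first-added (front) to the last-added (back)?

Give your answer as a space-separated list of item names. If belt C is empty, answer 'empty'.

Answer: urn lathe gear beam ingot peg bolt hook

Derivation:
Tick 1: prefer A, take urn from A; A=[gear,ingot,bolt,nail,mast] B=[lathe,beam,peg,hook,rod,clip] C=[urn]
Tick 2: prefer B, take lathe from B; A=[gear,ingot,bolt,nail,mast] B=[beam,peg,hook,rod,clip] C=[urn,lathe]
Tick 3: prefer A, take gear from A; A=[ingot,bolt,nail,mast] B=[beam,peg,hook,rod,clip] C=[urn,lathe,gear]
Tick 4: prefer B, take beam from B; A=[ingot,bolt,nail,mast] B=[peg,hook,rod,clip] C=[urn,lathe,gear,beam]
Tick 5: prefer A, take ingot from A; A=[bolt,nail,mast] B=[peg,hook,rod,clip] C=[urn,lathe,gear,beam,ingot]
Tick 6: prefer B, take peg from B; A=[bolt,nail,mast] B=[hook,rod,clip] C=[urn,lathe,gear,beam,ingot,peg]
Tick 7: prefer A, take bolt from A; A=[nail,mast] B=[hook,rod,clip] C=[urn,lathe,gear,beam,ingot,peg,bolt]
Tick 8: prefer B, take hook from B; A=[nail,mast] B=[rod,clip] C=[urn,lathe,gear,beam,ingot,peg,bolt,hook]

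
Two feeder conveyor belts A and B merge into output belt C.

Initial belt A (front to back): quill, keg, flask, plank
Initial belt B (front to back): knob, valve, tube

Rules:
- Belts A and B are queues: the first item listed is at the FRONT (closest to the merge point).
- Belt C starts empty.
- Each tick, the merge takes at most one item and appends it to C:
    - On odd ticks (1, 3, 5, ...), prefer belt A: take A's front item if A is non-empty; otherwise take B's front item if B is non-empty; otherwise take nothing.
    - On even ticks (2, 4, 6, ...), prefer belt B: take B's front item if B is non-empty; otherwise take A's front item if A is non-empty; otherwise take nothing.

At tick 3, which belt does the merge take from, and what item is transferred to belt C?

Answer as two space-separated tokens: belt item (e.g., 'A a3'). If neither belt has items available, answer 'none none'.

Answer: A keg

Derivation:
Tick 1: prefer A, take quill from A; A=[keg,flask,plank] B=[knob,valve,tube] C=[quill]
Tick 2: prefer B, take knob from B; A=[keg,flask,plank] B=[valve,tube] C=[quill,knob]
Tick 3: prefer A, take keg from A; A=[flask,plank] B=[valve,tube] C=[quill,knob,keg]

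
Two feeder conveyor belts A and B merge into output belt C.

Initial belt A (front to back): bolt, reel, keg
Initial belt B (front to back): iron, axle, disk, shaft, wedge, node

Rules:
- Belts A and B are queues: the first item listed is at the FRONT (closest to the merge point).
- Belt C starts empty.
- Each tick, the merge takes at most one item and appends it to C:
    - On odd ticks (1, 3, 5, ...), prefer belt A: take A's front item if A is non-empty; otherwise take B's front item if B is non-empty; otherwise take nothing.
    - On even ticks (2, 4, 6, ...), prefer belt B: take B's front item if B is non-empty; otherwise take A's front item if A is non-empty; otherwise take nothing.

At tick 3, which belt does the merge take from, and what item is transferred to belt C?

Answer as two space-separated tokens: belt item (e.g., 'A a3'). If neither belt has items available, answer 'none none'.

Answer: A reel

Derivation:
Tick 1: prefer A, take bolt from A; A=[reel,keg] B=[iron,axle,disk,shaft,wedge,node] C=[bolt]
Tick 2: prefer B, take iron from B; A=[reel,keg] B=[axle,disk,shaft,wedge,node] C=[bolt,iron]
Tick 3: prefer A, take reel from A; A=[keg] B=[axle,disk,shaft,wedge,node] C=[bolt,iron,reel]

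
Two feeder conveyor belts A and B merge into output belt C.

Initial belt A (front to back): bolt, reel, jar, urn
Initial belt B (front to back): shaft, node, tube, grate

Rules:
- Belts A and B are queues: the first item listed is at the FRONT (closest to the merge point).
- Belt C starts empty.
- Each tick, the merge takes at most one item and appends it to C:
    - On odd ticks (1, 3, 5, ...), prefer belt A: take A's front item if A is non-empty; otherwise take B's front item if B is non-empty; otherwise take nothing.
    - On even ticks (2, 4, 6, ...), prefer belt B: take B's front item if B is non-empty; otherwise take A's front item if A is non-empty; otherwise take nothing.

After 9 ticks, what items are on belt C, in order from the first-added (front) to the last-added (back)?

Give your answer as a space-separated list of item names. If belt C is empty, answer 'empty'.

Tick 1: prefer A, take bolt from A; A=[reel,jar,urn] B=[shaft,node,tube,grate] C=[bolt]
Tick 2: prefer B, take shaft from B; A=[reel,jar,urn] B=[node,tube,grate] C=[bolt,shaft]
Tick 3: prefer A, take reel from A; A=[jar,urn] B=[node,tube,grate] C=[bolt,shaft,reel]
Tick 4: prefer B, take node from B; A=[jar,urn] B=[tube,grate] C=[bolt,shaft,reel,node]
Tick 5: prefer A, take jar from A; A=[urn] B=[tube,grate] C=[bolt,shaft,reel,node,jar]
Tick 6: prefer B, take tube from B; A=[urn] B=[grate] C=[bolt,shaft,reel,node,jar,tube]
Tick 7: prefer A, take urn from A; A=[-] B=[grate] C=[bolt,shaft,reel,node,jar,tube,urn]
Tick 8: prefer B, take grate from B; A=[-] B=[-] C=[bolt,shaft,reel,node,jar,tube,urn,grate]
Tick 9: prefer A, both empty, nothing taken; A=[-] B=[-] C=[bolt,shaft,reel,node,jar,tube,urn,grate]

Answer: bolt shaft reel node jar tube urn grate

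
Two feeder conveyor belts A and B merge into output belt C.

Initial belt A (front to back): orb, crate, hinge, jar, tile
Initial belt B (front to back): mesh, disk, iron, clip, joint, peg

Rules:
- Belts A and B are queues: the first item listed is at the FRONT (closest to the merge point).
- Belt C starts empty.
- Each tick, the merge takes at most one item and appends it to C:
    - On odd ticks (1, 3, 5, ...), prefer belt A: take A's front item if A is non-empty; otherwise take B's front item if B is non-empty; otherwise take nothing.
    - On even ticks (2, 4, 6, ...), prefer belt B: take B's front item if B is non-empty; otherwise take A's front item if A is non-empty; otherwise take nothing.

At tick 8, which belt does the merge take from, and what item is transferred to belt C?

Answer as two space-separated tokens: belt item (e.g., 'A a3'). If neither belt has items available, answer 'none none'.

Tick 1: prefer A, take orb from A; A=[crate,hinge,jar,tile] B=[mesh,disk,iron,clip,joint,peg] C=[orb]
Tick 2: prefer B, take mesh from B; A=[crate,hinge,jar,tile] B=[disk,iron,clip,joint,peg] C=[orb,mesh]
Tick 3: prefer A, take crate from A; A=[hinge,jar,tile] B=[disk,iron,clip,joint,peg] C=[orb,mesh,crate]
Tick 4: prefer B, take disk from B; A=[hinge,jar,tile] B=[iron,clip,joint,peg] C=[orb,mesh,crate,disk]
Tick 5: prefer A, take hinge from A; A=[jar,tile] B=[iron,clip,joint,peg] C=[orb,mesh,crate,disk,hinge]
Tick 6: prefer B, take iron from B; A=[jar,tile] B=[clip,joint,peg] C=[orb,mesh,crate,disk,hinge,iron]
Tick 7: prefer A, take jar from A; A=[tile] B=[clip,joint,peg] C=[orb,mesh,crate,disk,hinge,iron,jar]
Tick 8: prefer B, take clip from B; A=[tile] B=[joint,peg] C=[orb,mesh,crate,disk,hinge,iron,jar,clip]

Answer: B clip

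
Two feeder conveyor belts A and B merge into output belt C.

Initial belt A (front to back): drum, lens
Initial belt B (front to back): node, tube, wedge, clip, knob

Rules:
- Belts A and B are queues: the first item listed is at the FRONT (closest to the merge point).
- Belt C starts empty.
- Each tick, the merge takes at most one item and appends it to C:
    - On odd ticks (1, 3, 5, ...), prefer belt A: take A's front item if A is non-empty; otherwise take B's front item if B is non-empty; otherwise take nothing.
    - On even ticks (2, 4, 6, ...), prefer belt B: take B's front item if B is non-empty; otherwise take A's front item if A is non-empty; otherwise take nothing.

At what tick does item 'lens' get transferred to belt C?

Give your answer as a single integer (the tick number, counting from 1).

Tick 1: prefer A, take drum from A; A=[lens] B=[node,tube,wedge,clip,knob] C=[drum]
Tick 2: prefer B, take node from B; A=[lens] B=[tube,wedge,clip,knob] C=[drum,node]
Tick 3: prefer A, take lens from A; A=[-] B=[tube,wedge,clip,knob] C=[drum,node,lens]

Answer: 3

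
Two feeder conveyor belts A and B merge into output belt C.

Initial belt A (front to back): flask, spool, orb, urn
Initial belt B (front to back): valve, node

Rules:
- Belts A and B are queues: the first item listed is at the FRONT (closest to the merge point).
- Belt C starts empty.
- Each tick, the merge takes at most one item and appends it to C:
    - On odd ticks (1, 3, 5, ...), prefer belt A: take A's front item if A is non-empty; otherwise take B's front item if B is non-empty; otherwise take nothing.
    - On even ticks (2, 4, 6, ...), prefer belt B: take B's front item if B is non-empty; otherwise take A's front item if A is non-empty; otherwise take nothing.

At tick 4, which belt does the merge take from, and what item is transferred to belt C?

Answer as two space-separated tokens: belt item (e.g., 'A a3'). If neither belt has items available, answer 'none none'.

Tick 1: prefer A, take flask from A; A=[spool,orb,urn] B=[valve,node] C=[flask]
Tick 2: prefer B, take valve from B; A=[spool,orb,urn] B=[node] C=[flask,valve]
Tick 3: prefer A, take spool from A; A=[orb,urn] B=[node] C=[flask,valve,spool]
Tick 4: prefer B, take node from B; A=[orb,urn] B=[-] C=[flask,valve,spool,node]

Answer: B node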